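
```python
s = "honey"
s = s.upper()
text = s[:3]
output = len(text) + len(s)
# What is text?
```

Trace:
`s = "honey"` → s = 'honey'
`s = s.upper()` → s = 'HONEY'
`text = s[:3]` → text = 'HON'
`output = len(text) + len(s)` → output = 8
So text = 'HON'

Answer: 'HON'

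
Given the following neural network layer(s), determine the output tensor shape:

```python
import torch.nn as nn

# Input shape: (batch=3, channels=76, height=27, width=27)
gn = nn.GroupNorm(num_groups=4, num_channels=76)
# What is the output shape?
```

Input: (3, 76, 27, 27) -> Output: (3, 76, 27, 27)

Answer: (3, 76, 27, 27)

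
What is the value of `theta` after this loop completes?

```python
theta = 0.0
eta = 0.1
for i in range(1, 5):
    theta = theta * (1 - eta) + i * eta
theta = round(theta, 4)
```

Moving average with lr=0.1
`theta` takes the values: 0.0 → 0.1 → 0.29 → 0.561 → 0.9049

Answer: 0.9049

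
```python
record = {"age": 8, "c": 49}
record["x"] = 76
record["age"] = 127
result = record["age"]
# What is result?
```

Trace:
`record = {"age": 8, "c": 49}` → record = {'age': 8, 'c': 49}
`record["x"] = 76` → record = {'age': 8, 'c': 49, 'x': 76}
`record["age"] = 127` → record = {'age': 127, 'c': 49, 'x': 76}
`result = record["age"]` → result = 127
So result = 127

Answer: 127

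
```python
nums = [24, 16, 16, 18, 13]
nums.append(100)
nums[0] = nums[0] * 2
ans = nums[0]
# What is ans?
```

Trace:
`nums = [24, 16, 16, 18, 13]` → nums = [24, 16, 16, 18, 13]
`nums.append(100)` → nums = [24, 16, 16, 18, 13, 100]
`nums[0] = nums[0] * 2` → nums = [48, 16, 16, 18, 13, 100]
`ans = nums[0]` → ans = 48
So ans = 48

Answer: 48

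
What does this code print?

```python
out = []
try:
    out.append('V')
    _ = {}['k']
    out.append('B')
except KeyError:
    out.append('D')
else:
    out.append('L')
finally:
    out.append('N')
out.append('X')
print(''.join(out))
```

Execution trace: 'V' (try body) → 'D' (except KeyError) → 'N' (finally) → 'X' (after the try/except). Output: VDNX

Answer: VDNX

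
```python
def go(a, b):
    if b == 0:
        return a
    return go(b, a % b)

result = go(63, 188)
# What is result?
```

go(63, 188) -> go(188, 63) -> go(63, 62) -> go(62, 1) -> go(1, 0) -> 1

Answer: 1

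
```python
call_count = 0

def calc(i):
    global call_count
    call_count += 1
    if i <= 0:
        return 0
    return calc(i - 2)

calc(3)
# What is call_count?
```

Linear recursion stepping by 2: 3 calls from i=3 down to ≤0.

Answer: 3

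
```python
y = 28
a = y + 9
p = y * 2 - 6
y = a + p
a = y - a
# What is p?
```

Trace:
`y = 28` → y = 28
`a = y + 9` → a = 37
`p = y * 2 - 6` → p = 50
`y = a + p` → y = 87
`a = y - a` → a = 50
So p = 50

Answer: 50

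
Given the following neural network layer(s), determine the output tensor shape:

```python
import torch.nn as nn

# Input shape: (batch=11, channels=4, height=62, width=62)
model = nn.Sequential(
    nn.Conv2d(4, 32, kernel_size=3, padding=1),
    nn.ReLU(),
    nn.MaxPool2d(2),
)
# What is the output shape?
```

Input: (11, 4, 62, 62) -> after Conv2d: (11, 32, 62, 62) -> after ReLU: (11, 32, 62, 62) -> Output: (11, 32, 31, 31)

Answer: (11, 32, 31, 31)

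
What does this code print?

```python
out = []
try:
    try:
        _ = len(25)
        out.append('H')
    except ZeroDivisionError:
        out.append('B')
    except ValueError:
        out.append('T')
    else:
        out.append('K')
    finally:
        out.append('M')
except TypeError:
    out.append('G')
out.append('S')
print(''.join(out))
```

Execution trace: 'M' (inner finally) → 'G' (outer except TypeError) → 'S' (after the try/except). Output: MGS

Answer: MGS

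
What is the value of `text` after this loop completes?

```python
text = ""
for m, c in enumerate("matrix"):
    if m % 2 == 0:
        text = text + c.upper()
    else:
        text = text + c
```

Uppercase even positions in 'matrix'
`text` takes the values: "" → "M" → "Ma" → "MaT" → "MaTr" → "MaTrI" → "MaTrIx"

Answer: "MaTrIx"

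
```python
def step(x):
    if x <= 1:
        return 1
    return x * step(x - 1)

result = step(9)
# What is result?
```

step(9) = 9 * 8 * 7 * 6 * 5 * 4 * 3 * 2 * 1 = 362880

Answer: 362880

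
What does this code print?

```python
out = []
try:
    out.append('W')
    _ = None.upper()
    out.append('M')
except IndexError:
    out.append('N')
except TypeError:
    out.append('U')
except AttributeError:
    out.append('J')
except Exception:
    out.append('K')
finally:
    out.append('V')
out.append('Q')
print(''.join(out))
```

Execution trace: 'W' (try body) → 'J' (except AttributeError) → 'V' (finally) → 'Q' (after the try/except). Output: WJVQ

Answer: WJVQ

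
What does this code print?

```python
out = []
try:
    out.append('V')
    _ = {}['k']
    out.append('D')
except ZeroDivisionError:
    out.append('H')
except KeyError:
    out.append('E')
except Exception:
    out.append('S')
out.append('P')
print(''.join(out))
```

Execution trace: 'V' (try body) → 'E' (except KeyError) → 'P' (after the try/except). Output: VEP

Answer: VEP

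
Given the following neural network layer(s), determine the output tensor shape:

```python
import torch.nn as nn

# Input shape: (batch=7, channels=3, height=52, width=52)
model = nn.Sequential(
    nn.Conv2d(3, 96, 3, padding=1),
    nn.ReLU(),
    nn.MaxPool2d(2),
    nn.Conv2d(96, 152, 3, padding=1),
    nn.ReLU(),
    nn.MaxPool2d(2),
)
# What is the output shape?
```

Input: (7, 3, 52, 52) -> after first Conv2d: (7, 96, 52, 52) -> after first MaxPool2d: (7, 96, 26, 26) -> after second Conv2d: (7, 152, 26, 26) -> Output: (7, 152, 13, 13)

Answer: (7, 152, 13, 13)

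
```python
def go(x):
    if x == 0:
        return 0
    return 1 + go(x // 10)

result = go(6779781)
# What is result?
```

Count of digits of 6779781: 7

Answer: 7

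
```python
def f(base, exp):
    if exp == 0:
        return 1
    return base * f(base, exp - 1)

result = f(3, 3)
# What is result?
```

f(3, 3) = 3 * 3 * 3 = 27

Answer: 27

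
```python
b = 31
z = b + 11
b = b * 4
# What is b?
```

Trace:
`b = 31` → b = 31
`z = b + 11` → z = 42
`b = b * 4` → b = 124
So b = 124

Answer: 124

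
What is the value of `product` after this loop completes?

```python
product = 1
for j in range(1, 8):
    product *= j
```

7! = 5040
`product` takes the values: 1 → 2 → 6 → 24 → 120 → 720 → 5040

Answer: 5040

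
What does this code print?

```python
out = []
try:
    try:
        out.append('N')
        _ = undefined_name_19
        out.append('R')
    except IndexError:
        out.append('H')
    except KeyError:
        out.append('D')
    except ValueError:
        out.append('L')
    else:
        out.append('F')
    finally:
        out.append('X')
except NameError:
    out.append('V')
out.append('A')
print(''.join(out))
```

Execution trace: 'N' (try body) → 'X' (finally) → 'V' (outer except NameError) → 'A' (after the try/except). Output: NXVA

Answer: NXVA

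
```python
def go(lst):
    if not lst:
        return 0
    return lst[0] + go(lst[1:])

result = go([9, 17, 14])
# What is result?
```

9 + 17 + 14 + 0 = 40

Answer: 40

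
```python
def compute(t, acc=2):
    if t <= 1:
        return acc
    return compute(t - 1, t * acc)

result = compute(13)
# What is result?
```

Accumulator trace (n, acc): (13, 2) -> (12, 26) -> (11, 312) -> (10, 3432) -> (9, 34320) -> (8, 308880) -> (7, 2471040) -> (6, 17297280) -> (5, 103783680) -> (4, 518918400) -> (3, 2075673600) -> (2, 6227020800) -> (1, 12454041600) -> return 12454041600

Answer: 12454041600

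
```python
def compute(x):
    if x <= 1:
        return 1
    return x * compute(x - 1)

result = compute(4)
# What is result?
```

compute(4) = 4 * 3 * 2 * 1 = 24

Answer: 24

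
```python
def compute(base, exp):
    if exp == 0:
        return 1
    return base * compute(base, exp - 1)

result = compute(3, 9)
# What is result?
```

compute(3, 9) = 3 * 3 * 3 * 3 * 3 * 3 * 3 * 3 * 3 = 19683

Answer: 19683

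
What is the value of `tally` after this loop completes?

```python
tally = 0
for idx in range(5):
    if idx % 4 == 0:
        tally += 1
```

Count numbers divisible by 4 in range(5)
`tally` takes the values: 0 → 1 → 2

Answer: 2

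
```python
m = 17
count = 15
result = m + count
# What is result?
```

Trace:
`m = 17` → m = 17
`count = 15` → count = 15
`result = m + count` → result = 32
So result = 32

Answer: 32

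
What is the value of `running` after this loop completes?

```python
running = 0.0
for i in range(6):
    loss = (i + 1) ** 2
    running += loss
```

Sum of squared losses 1² + 2² + ... + 6²
`running` takes the values: 0.0 → 1.0 → 5.0 → 14.0 → 30.0 → 55.0 → 91.0

Answer: 91.0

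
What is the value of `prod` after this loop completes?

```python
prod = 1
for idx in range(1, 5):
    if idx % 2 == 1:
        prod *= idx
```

Product of odd numbers 1 to 4
`prod` takes the values: 1 → 3

Answer: 3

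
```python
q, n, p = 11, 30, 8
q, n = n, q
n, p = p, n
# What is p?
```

Trace:
`q, n, p = 11, 30, 8` → q = 11; n = 30; p = 8
`q, n = n, q` → q = 30; n = 11
`n, p = p, n` → n = 8; p = 11
So p = 11

Answer: 11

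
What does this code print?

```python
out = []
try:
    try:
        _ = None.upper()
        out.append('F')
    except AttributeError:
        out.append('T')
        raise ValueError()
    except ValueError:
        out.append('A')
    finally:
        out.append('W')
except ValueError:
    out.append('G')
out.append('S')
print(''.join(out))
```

Execution trace: 'T' (inner except AttributeError) → 'W' (inner finally) → 'G' (outer except ValueError) → 'S' (after the try/except). Output: TWGS

Answer: TWGS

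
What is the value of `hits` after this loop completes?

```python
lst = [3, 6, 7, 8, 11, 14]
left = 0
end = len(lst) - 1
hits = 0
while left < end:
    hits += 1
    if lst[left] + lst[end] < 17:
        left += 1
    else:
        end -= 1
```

Steps to find pair summing to 17
`hits` takes the values: 0 → 1 → 2 → 3 → 4 → 5

Answer: 5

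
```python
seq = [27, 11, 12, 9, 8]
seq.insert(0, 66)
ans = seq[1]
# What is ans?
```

Trace:
`seq = [27, 11, 12, 9, 8]` → seq = [27, 11, 12, 9, 8]
`seq.insert(0, 66)` → seq = [66, 27, 11, 12, 9, 8]
`ans = seq[1]` → ans = 27
So ans = 27

Answer: 27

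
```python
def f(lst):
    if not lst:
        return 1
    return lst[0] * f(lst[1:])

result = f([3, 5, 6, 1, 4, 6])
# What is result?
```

Product over [3, 5, 6, 1, 4, 6] = 3 * 5 * 6 * 1 * 4 * 6 = 2160

Answer: 2160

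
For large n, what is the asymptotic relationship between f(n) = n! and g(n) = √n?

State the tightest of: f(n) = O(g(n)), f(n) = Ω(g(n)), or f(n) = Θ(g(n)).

n! vs √n: f(n) = Ω(g(n)) but not O(g(n)) — n! grows strictly faster than √n.

Answer: f(n) = Ω(g(n)) but not O(g(n)) — n! grows strictly faster than √n.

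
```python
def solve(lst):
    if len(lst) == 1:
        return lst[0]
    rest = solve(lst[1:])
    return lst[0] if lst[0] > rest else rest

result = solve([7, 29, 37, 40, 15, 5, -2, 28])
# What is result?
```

Recursive max over [7, 29, 37, 40, 15, 5, -2, 28] = 40

Answer: 40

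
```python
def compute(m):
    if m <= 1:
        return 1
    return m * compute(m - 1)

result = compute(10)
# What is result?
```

compute(10) = 10 * 9 * 8 * 7 * 6 * 5 * 4 * 3 * 2 * 1 = 3628800

Answer: 3628800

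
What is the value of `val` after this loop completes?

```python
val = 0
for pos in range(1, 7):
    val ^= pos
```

XOR of 1 to 6
`val` takes the values: 0 → 1 → 3 → 0 → 4 → 1 → 7

Answer: 7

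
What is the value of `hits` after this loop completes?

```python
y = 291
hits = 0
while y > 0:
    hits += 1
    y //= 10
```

Count digits by repeated division by 10
`hits` takes the values: 0 → 1 → 2 → 3

Answer: 3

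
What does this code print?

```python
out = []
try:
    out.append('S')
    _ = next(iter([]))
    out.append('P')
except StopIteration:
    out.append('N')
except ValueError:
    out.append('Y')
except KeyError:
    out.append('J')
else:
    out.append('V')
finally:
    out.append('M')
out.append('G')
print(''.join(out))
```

Execution trace: 'S' (try body) → 'N' (except StopIteration) → 'M' (finally) → 'G' (after the try/except). Output: SNMG

Answer: SNMG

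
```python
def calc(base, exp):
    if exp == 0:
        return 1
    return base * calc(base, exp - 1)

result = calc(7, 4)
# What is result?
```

calc(7, 4) = 7 * 7 * 7 * 7 = 2401

Answer: 2401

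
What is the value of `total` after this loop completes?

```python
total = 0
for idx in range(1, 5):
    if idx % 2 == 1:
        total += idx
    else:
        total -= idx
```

Add odd, subtract even
`total` takes the values: 0 → 1 → -1 → 2 → -2

Answer: -2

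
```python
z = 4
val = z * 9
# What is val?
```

Trace:
`z = 4` → z = 4
`val = z * 9` → val = 36
So val = 36

Answer: 36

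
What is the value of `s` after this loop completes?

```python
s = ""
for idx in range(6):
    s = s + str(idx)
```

Concatenate digits 0 to 5
`s` takes the values: "" → "0" → "01" → "012" → "0123" → "01234" → "012345"

Answer: "012345"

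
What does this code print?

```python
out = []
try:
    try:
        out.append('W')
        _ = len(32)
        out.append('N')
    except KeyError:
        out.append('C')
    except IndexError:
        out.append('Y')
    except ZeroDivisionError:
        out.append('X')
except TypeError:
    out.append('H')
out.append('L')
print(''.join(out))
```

Execution trace: 'W' (try body) → 'H' (outer except TypeError) → 'L' (after the try/except). Output: WHL

Answer: WHL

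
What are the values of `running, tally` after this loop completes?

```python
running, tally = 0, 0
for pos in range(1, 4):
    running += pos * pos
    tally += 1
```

Sum of squares and count
`running, tally` takes the values: (0, 0) → (1, 0) → (1, 1) → (5, 1) → (5, 2) → (14, 2) → (14, 3)

Answer: 14, 3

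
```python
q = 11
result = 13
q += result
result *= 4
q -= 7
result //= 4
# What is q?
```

Trace:
`q = 11` → q = 11
`result = 13` → result = 13
`q += result` → q = 24
`result *= 4` → result = 52
`q -= 7` → q = 17
`result //= 4` → result = 13
So q = 17

Answer: 17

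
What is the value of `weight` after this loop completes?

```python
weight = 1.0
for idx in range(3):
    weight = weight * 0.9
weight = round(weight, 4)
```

Exponential decay: 1.0 * 0.9^3
`weight` takes the values: 1.0 → 0.9 → 0.81 → 0.729

Answer: 0.729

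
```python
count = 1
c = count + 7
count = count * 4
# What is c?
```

Trace:
`count = 1` → count = 1
`c = count + 7` → c = 8
`count = count * 4` → count = 4
So c = 8

Answer: 8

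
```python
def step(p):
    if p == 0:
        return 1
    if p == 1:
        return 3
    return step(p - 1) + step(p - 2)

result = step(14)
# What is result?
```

Build up from base cases: step(0)=1, step(1)=3, step(2)=4, step(3)=7, step(4)=11, step(5)=18, step(6)=29, ..., step(14)=1364

Answer: 1364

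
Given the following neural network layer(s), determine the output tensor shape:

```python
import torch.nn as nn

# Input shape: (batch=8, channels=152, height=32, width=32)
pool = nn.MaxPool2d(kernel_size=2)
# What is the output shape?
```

Input: (8, 152, 32, 32) -> Output: (8, 152, 16, 16)

Answer: (8, 152, 16, 16)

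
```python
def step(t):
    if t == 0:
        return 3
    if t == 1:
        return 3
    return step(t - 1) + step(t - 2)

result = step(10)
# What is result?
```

Build up from base cases: step(0)=3, step(1)=3, step(2)=6, step(3)=9, step(4)=15, step(5)=24, step(6)=39, ..., step(10)=267

Answer: 267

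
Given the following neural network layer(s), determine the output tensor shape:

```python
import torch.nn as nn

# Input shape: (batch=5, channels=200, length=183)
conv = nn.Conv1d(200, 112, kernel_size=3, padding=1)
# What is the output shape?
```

Input: (5, 200, 183) -> Output: (5, 112, 183)

Answer: (5, 112, 183)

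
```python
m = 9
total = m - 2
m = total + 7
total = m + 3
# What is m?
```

Trace:
`m = 9` → m = 9
`total = m - 2` → total = 7
`m = total + 7` → m = 14
`total = m + 3` → total = 17
So m = 14

Answer: 14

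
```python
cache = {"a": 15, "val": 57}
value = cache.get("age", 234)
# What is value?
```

Trace:
`cache = {"a": 15, "val": 57}` → cache = {'a': 15, 'val': 57}
`value = cache.get("age", 234)` → value = 234
So value = 234

Answer: 234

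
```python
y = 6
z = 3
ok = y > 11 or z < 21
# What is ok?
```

Trace:
`y = 6` → y = 6
`z = 3` → z = 3
`ok = y > 11 or z < 21` → ok = True
So ok = True

Answer: True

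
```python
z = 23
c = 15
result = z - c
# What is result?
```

Trace:
`z = 23` → z = 23
`c = 15` → c = 15
`result = z - c` → result = 8
So result = 8

Answer: 8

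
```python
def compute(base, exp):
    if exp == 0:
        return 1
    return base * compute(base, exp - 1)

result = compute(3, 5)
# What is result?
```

compute(3, 5) = 3 * 3 * 3 * 3 * 3 = 243

Answer: 243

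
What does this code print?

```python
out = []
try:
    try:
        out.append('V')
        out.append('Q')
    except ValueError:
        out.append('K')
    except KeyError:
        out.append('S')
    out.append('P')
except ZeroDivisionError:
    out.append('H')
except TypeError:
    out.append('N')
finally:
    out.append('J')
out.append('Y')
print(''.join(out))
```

Execution trace: 'V' (inner try body) → 'Q' (inner try body, no exception) → 'P' (try body, no exception) → 'J' (finally) → 'Y' (after the try/except). Output: VQPJY

Answer: VQPJY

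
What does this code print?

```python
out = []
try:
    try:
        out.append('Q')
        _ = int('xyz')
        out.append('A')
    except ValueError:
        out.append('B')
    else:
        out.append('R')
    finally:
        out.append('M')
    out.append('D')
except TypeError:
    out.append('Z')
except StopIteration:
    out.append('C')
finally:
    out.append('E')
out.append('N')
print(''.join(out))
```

Execution trace: 'Q' (inner try body) → 'B' (inner except ValueError) → 'M' (inner finally) → 'D' (try body, no exception) → 'E' (finally) → 'N' (after the try/except). Output: QBMDEN

Answer: QBMDEN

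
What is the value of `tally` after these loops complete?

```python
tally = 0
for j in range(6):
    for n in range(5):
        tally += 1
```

6 * 5 = 30
`tally` takes the values: 0 → 1 → 2 → 3 → 4 → 5 → 6 → 7 → 8 → 9 → 10 → 11 → 12 → 13 → 14 → 15 → 16 → 17 → 18 → 19 → 20 → 21 → 22 → 23 → 24 → 25 → 26 → 27 → 28 → 29 → 30

Answer: 30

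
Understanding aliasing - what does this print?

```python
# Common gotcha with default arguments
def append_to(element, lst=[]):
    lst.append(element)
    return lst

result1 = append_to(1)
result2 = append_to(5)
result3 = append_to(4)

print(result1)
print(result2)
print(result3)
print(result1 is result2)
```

Key concept: mutable default argument gotcha.
Step by step:
`result1 = append_to(1)` → result1 = [1]
`result2 = append_to(5)` → result1 = [1, 5] (same object as result2); result2 = [1, 5] (same object as result1)
`result3 = append_to(4)` → result1 = [1, 5, 4] (same object as result2, result3); result2 = [1, 5, 4] (same object as result1, result3); result3 = [1, 5, 4] (same object as result1, result2)
`print(result1)` → prints [1, 5, 4]
`print(result2)` → prints [1, 5, 4]
`print(result3)` → prints [1, 5, 4]
`print(result1 is result2)` → prints True

Answer:
[1, 5, 4]
[1, 5, 4]
[1, 5, 4]
True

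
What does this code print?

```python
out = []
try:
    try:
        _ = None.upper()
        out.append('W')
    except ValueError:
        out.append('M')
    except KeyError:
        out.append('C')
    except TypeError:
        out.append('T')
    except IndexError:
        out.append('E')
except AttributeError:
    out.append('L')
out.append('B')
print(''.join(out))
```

Execution trace: 'L' (outer except AttributeError) → 'B' (after the try/except). Output: LB

Answer: LB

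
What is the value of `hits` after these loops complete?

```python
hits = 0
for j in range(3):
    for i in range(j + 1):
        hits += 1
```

Triangle: 1 + 2 + ... + 3
`hits` takes the values: 0 → 1 → 2 → 3 → 4 → 5 → 6

Answer: 6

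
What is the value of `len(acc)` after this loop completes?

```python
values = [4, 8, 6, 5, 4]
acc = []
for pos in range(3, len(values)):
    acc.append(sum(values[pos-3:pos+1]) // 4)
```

Number of 4-element averages
`acc` takes the values: [] → [5] → [5, 5]
So `len(acc)` = 2

Answer: 2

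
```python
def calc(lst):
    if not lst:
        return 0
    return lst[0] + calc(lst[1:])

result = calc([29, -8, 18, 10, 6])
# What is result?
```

29 + (-8) + 18 + 10 + 6 + 0 = 55

Answer: 55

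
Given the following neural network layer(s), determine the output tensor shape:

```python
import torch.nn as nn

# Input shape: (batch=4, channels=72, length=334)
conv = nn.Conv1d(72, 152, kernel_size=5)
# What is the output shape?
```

Input: (4, 72, 334) -> Output: (4, 152, 330)

Answer: (4, 152, 330)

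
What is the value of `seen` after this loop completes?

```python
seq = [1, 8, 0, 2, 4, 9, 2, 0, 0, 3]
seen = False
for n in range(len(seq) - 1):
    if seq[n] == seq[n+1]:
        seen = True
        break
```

Check consecutive duplicates in [1, 8, 0, 2, 4, 9, 2, 0, 0, 3]
`seen` takes the values: False → True

Answer: True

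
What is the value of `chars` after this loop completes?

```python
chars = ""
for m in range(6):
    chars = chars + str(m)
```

Concatenate digits 0 to 5
`chars` takes the values: "" → "0" → "01" → "012" → "0123" → "01234" → "012345"

Answer: "012345"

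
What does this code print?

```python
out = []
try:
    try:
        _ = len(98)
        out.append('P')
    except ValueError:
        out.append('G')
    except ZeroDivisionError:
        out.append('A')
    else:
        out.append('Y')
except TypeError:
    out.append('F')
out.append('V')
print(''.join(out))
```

Execution trace: 'F' (outer except TypeError) → 'V' (after the try/except). Output: FV

Answer: FV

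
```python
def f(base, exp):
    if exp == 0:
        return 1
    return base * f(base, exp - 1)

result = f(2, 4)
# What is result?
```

f(2, 4) = 2 * 2 * 2 * 2 = 16

Answer: 16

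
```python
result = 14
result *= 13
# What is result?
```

Trace:
`result = 14` → result = 14
`result *= 13` → result = 182
So result = 182

Answer: 182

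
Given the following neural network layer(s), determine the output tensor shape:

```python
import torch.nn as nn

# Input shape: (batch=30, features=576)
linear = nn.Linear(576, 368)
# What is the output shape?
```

Input: (30, 576) -> Output: (30, 368)

Answer: (30, 368)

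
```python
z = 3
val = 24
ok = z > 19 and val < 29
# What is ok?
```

Trace:
`z = 3` → z = 3
`val = 24` → val = 24
`ok = z > 19 and val < 29` → ok = False
So ok = False

Answer: False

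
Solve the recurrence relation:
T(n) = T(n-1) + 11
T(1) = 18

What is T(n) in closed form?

Unrolling: T(n) = T(1) + 11·(n-1) = 18 + 11(n-1) = 11n + 7.

Answer: T(n) = 11n + 7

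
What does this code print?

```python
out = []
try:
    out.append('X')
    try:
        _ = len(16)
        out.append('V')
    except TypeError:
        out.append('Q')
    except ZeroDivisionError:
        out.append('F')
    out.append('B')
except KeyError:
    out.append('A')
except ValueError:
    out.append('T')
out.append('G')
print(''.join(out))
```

Execution trace: 'X' (try body) → 'Q' (inner except TypeError) → 'B' (try body, no exception) → 'G' (after the try/except). Output: XQBG

Answer: XQBG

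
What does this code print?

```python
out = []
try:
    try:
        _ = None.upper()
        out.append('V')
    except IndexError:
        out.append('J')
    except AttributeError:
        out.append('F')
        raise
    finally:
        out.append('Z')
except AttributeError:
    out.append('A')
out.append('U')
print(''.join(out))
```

Execution trace: 'F' (inner except AttributeError) → 'Z' (inner finally) → 'A' (outer except AttributeError) → 'U' (after the try/except). Output: FZAU

Answer: FZAU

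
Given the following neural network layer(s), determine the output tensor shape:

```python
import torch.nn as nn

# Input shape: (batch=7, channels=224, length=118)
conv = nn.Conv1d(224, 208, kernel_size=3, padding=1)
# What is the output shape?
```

Input: (7, 224, 118) -> Output: (7, 208, 118)

Answer: (7, 208, 118)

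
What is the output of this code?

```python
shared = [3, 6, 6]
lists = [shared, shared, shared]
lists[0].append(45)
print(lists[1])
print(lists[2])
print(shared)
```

Key concept: list of same reference.
Step by step:
`shared = [3, 6, 6]` → shared = [3, 6, 6]
`lists = [shared, shared, shared]` → lists = [[3, 6, 6], [3, 6, 6], [3, 6, 6]]
`lists[0].append(45)` → shared = [3, 6, 6, 45]; lists = [[3, 6, 6, 45], [3, 6, 6, 45], [3, 6, 6, 45]]
`print(lists[1])` → prints [3, 6, 6, 45]
`print(lists[2])` → prints [3, 6, 6, 45]
`print(shared)` → prints [3, 6, 6, 45]

Answer:
[3, 6, 6, 45]
[3, 6, 6, 45]
[3, 6, 6, 45]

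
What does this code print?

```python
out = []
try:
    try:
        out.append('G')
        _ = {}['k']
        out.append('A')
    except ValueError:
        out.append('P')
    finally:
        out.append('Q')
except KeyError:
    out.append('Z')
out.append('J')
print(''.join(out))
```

Execution trace: 'G' (try body) → 'Q' (finally) → 'Z' (outer except KeyError) → 'J' (after the try/except). Output: GQZJ

Answer: GQZJ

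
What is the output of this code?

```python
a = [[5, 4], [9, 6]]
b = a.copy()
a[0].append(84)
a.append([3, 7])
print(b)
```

Key concept: shallow copy with nested lists.
Step by step:
`a = [[5, 4], [9, 6]]` → a = [[5, 4], [9, 6]]
`b = a.copy()` → b = [[5, 4], [9, 6]]
`a[0].append(84)` → a = [[5, 4, 84], [9, 6]]; b = [[5, 4, 84], [9, 6]]
`a.append([3, 7])` → a = [[5, 4, 84], [9, 6], [3, 7]]
`print(b)` → prints [[5, 4, 84], [9, 6]]

Answer: [[5, 4, 84], [9, 6]]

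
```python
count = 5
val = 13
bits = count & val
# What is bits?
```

Trace:
`count = 5` → count = 5
`val = 13` → val = 13
`bits = count & val` → bits = 5
So bits = 5

Answer: 5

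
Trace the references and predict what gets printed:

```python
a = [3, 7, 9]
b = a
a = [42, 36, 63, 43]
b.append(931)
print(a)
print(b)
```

Key concept: rebinding vs mutation: a is rebound to a new list, b still points at the original.
Step by step:
`a = [3, 7, 9]` → a = [3, 7, 9]
`b = a` → b = [3, 7, 9] (same object as a)
`a = [42, 36, 63, 43]` → a = [42, 36, 63, 43]
`b.append(931)` → b = [3, 7, 9, 931]
`print(a)` → prints [42, 36, 63, 43]
`print(b)` → prints [3, 7, 9, 931]

Answer:
[42, 36, 63, 43]
[3, 7, 9, 931]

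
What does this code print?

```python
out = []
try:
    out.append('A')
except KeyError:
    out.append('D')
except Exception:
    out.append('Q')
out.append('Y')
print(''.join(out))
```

Execution trace: 'A' (try body, no exception) → 'Y' (after the try/except). Output: AY

Answer: AY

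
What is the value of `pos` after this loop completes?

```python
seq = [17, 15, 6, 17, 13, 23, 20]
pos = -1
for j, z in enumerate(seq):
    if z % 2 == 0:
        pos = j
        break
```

First even number index in [17, 15, 6, 17, 13, 23, 20]
`pos` takes the values: -1 → 2

Answer: 2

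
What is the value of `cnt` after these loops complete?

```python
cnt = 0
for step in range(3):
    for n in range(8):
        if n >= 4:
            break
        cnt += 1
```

Inner breaks at 4, outer runs 3 times
`cnt` takes the values: 0 → 1 → 2 → 3 → 4 → 5 → 6 → 7 → 8 → 9 → 10 → 11 → 12

Answer: 12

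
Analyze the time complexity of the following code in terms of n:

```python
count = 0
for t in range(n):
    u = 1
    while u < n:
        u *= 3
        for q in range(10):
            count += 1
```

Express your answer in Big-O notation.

Each loop level contributes: n × log n × 1. Multiplying the contributions gives O(n log n).

Answer: O(n log n)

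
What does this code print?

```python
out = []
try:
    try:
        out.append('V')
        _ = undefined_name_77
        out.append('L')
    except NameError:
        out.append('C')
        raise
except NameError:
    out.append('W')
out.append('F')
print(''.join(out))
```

Execution trace: 'V' (inner try body) → 'C' (inner except NameError) → 'W' (outer except NameError) → 'F' (after the try/except). Output: VCWF

Answer: VCWF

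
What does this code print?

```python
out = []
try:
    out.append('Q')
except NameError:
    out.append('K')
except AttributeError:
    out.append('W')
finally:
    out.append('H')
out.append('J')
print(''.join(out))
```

Execution trace: 'Q' (try body, no exception) → 'H' (finally) → 'J' (after the try/except). Output: QHJ

Answer: QHJ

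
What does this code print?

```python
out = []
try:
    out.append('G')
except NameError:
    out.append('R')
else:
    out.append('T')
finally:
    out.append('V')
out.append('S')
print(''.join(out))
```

Execution trace: 'G' (try body, no exception) → 'T' (else) → 'V' (finally) → 'S' (after the try/except). Output: GTVS

Answer: GTVS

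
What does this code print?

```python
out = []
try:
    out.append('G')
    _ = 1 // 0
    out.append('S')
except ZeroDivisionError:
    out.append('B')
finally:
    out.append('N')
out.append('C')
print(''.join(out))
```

Execution trace: 'G' (try body) → 'B' (except ZeroDivisionError) → 'N' (finally) → 'C' (after the try/except). Output: GBNC

Answer: GBNC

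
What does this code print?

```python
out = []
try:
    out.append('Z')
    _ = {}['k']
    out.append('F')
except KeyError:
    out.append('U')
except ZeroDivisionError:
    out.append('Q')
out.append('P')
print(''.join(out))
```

Execution trace: 'Z' (try body) → 'U' (except KeyError) → 'P' (after the try/except). Output: ZUP

Answer: ZUP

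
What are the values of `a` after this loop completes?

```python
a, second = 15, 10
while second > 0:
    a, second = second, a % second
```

GCD of 15 and 10
`a` takes the values: 15 → 10 → 5

Answer: 5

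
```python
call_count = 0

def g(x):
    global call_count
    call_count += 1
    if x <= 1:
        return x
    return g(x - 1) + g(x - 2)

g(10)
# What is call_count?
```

Calls(x) = 1 + Calls(x-1) + Calls(x-2); Calls(0)=Calls(1)=1. For x=10 this gives 177.

Answer: 177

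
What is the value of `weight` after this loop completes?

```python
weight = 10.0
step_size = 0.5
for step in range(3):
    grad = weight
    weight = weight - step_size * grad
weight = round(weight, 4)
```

Gradient descent: w = 10.0 * (1 - 0.5)^3
`weight` takes the values: 10.0 → 5.0 → 2.5 → 1.25

Answer: 1.25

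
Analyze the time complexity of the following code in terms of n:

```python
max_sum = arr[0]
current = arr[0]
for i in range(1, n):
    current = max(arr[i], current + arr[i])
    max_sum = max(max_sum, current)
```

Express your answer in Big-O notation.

This is Kadane's algorithm for maximum subarray. Time complexity: O(n).

Answer: O(n)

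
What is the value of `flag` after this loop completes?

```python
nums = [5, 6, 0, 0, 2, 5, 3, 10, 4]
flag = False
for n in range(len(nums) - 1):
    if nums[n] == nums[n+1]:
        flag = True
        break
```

Check consecutive duplicates in [5, 6, 0, 0, 2, 5, 3, 10, 4]
`flag` takes the values: False → True

Answer: True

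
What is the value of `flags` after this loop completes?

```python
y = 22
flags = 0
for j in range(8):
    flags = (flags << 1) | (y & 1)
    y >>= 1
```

Reverse lowest 8 bits of 22
`flags` takes the values: 0 → 1 → 3 → 6 → 13 → 26 → 52 → 104

Answer: 104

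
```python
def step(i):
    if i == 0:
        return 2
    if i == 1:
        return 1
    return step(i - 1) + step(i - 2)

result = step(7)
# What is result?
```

Build up from base cases: step(0)=2, step(1)=1, step(2)=3, step(3)=4, step(4)=7, step(5)=11, step(6)=18, ..., step(7)=29

Answer: 29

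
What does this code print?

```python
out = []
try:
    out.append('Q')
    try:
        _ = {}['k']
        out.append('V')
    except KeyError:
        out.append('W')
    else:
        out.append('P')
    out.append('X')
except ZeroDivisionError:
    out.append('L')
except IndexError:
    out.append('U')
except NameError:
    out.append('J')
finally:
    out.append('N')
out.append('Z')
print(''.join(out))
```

Execution trace: 'Q' (try body) → 'W' (inner except KeyError) → 'X' (try body, no exception) → 'N' (finally) → 'Z' (after the try/except). Output: QWXNZ

Answer: QWXNZ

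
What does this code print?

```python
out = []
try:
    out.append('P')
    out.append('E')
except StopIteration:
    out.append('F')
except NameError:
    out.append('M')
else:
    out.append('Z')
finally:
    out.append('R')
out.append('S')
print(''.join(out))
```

Execution trace: 'P' (try body) → 'E' (try body, no exception) → 'Z' (else) → 'R' (finally) → 'S' (after the try/except). Output: PEZRS

Answer: PEZRS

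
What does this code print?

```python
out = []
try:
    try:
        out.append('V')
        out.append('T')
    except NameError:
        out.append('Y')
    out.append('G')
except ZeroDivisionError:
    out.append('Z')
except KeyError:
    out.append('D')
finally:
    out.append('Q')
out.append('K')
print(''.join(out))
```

Execution trace: 'V' (inner try body) → 'T' (inner try body, no exception) → 'G' (try body, no exception) → 'Q' (finally) → 'K' (after the try/except). Output: VTGQK

Answer: VTGQK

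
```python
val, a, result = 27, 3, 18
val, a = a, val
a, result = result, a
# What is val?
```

Trace:
`val, a, result = 27, 3, 18` → val = 27; a = 3; result = 18
`val, a = a, val` → val = 3; a = 27
`a, result = result, a` → a = 18; result = 27
So val = 3

Answer: 3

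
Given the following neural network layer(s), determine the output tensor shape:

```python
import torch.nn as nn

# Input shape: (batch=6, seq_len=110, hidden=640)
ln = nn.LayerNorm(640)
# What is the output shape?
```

Input: (6, 110, 640) -> Output: (6, 110, 640)

Answer: (6, 110, 640)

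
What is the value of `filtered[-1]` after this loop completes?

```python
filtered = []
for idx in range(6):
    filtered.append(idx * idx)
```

Last element of squares 0 to 5
`filtered` takes the values: [] → [0] → [0, 1] → [0, 1, 4] → [0, 1, 4, 9] → [0, 1, 4, 9, 16] → [0, 1, 4, 9, 16, 25]
So `filtered[-1]` = 25

Answer: 25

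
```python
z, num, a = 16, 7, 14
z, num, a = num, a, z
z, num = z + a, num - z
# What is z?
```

Trace:
`z, num, a = 16, 7, 14` → z = 16; num = 7; a = 14
`z, num, a = num, a, z` → z = 7; num = 14; a = 16
`z, num = z + a, num - z` → z = 23; num = 7
So z = 23

Answer: 23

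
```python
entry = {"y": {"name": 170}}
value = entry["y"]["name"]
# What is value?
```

Trace:
`entry = {"y": {"name": 170}}` → entry = {'y': {'name': 170}}
`value = entry["y"]["name"]` → value = 170
So value = 170

Answer: 170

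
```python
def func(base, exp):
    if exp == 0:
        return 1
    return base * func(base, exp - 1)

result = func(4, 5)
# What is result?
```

func(4, 5) = 4 * 4 * 4 * 4 * 4 = 1024

Answer: 1024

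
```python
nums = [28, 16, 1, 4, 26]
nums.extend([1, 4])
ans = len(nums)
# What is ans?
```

Trace:
`nums = [28, 16, 1, 4, 26]` → nums = [28, 16, 1, 4, 26]
`nums.extend([1, 4])` → nums = [28, 16, 1, 4, 26, 1, 4]
`ans = len(nums)` → ans = 7
So ans = 7

Answer: 7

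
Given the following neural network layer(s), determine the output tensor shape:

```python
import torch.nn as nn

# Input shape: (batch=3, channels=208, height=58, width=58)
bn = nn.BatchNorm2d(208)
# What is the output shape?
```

Input: (3, 208, 58, 58) -> Output: (3, 208, 58, 58)

Answer: (3, 208, 58, 58)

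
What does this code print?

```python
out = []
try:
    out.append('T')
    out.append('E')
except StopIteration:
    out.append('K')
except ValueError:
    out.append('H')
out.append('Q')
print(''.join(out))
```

Execution trace: 'T' (try body) → 'E' (try body, no exception) → 'Q' (after the try/except). Output: TEQ

Answer: TEQ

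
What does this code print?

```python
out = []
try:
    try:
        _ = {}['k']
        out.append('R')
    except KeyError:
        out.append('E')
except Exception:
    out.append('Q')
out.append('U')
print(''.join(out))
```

Execution trace: 'E' (inner except KeyError) → 'U' (after the try/except). Output: EU

Answer: EU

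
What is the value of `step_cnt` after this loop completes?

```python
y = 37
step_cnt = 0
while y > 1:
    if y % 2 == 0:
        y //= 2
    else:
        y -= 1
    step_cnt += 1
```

Steps to reduce 37 to 1
`step_cnt` takes the values: 0 → 1 → 2 → 3 → 4 → 5 → 6 → 7

Answer: 7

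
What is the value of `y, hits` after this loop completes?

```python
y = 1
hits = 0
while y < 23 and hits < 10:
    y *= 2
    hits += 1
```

Double until >= 23 or 10 iterations
`y, hits` takes the values: (1, 0) → (2, 0) → (2, 1) → (4, 1) → (4, 2) → (8, 2) → (8, 3) → (16, 3) → (16, 4) → (32, 4) → (32, 5)

Answer: 32, 5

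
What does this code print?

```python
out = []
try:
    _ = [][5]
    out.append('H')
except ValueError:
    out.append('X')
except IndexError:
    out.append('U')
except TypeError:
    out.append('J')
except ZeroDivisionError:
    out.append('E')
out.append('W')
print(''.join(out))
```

Execution trace: 'U' (except IndexError) → 'W' (after the try/except). Output: UW

Answer: UW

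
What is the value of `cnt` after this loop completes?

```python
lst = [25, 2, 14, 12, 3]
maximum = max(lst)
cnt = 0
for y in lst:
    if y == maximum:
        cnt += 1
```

Count of max value 25 in [25, 2, 14, 12, 3]
`cnt` takes the values: 0 → 1

Answer: 1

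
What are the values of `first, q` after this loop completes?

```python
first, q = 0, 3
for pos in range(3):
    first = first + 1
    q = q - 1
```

first goes 0→3, q goes 3→0
`first, q` takes the values: (0, 3) → (1, 3) → (1, 2) → (2, 2) → (2, 1) → (3, 1) → (3, 0)

Answer: 3, 0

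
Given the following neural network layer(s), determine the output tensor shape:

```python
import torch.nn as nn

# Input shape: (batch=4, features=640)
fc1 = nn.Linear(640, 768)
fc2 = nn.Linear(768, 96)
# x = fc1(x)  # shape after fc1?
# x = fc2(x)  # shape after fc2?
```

Input: (4, 640) -> after fc1: (4, 768) -> Output: (4, 96)

Answer: (4, 96)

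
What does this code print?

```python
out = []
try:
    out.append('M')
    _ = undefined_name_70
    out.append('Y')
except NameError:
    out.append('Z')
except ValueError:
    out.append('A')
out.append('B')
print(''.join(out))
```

Execution trace: 'M' (try body) → 'Z' (except NameError) → 'B' (after the try/except). Output: MZB

Answer: MZB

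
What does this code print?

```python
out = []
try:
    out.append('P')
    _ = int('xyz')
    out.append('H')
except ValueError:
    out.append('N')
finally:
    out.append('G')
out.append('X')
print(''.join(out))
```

Execution trace: 'P' (try body) → 'N' (except ValueError) → 'G' (finally) → 'X' (after the try/except). Output: PNGX

Answer: PNGX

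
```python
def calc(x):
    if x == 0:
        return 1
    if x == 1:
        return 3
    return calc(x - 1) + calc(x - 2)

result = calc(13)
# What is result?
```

Build up from base cases: calc(0)=1, calc(1)=3, calc(2)=4, calc(3)=7, calc(4)=11, calc(5)=18, calc(6)=29, ..., calc(13)=843

Answer: 843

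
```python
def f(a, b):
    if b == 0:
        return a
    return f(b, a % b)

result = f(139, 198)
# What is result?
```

f(139, 198) -> f(198, 139) -> f(139, 59) -> f(59, 21) -> f(21, 17) -> f(17, 4) -> f(4, 1) -> f(1, 0) -> 1

Answer: 1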